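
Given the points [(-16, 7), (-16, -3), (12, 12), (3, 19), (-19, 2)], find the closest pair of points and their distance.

Computing all pairwise distances among 5 points:

d((-16, 7), (-16, -3)) = 10.0
d((-16, 7), (12, 12)) = 28.4429
d((-16, 7), (3, 19)) = 22.4722
d((-16, 7), (-19, 2)) = 5.831 <-- minimum
d((-16, -3), (12, 12)) = 31.7648
d((-16, -3), (3, 19)) = 29.0689
d((-16, -3), (-19, 2)) = 5.831 <-- minimum
d((12, 12), (3, 19)) = 11.4018
d((12, 12), (-19, 2)) = 32.573
d((3, 19), (-19, 2)) = 27.8029

Minimum distance: 5.831 (tie among 2 pairs: (-16, 7) and (-19, 2); (-16, -3) and (-19, 2))

The minimum Euclidean distance is 5.831. There is a tie: 2 pairs achieve this minimum — (-16, 7) and (-19, 2); (-16, -3) and (-19, 2). Any of these is a valid closest pair. For 5 points, brute-force pairwise comparison is shown above. For large n, the divide-and-conquer algorithm (sort by x, recurse on halves, check the dividing strip) achieves O(n log n).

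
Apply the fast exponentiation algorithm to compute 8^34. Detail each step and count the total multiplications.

Computing 8^34 by squaring (build up from 8^1; each line after the first costs one multiplication):

8^1 = 8
8^2 = (8^1)^2 = 8^2 = 64
8^4 = (8^2)^2 = 64^2 = 4096
8^8 = (8^4)^2 = 4096^2 = 16777216
8^16 = (8^8)^2 = 16777216^2 = 281474976710656
8^17 = 8 * 8^16 = 8 * 281474976710656 = 2251799813685248
8^34 = (8^17)^2 = 2251799813685248^2 = 5070602400912917605986812821504

Result: 5070602400912917605986812821504
Multiplications needed: 6 (6 lines after 8^1)

8^34 = 5070602400912917605986812821504. Using exponentiation by squaring, this requires 6 multiplications. The key idea: if the exponent is even, square the half-power; if odd, multiply by the base once.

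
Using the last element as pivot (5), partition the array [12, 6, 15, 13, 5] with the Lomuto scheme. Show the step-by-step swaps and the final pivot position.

Lomuto partition with pivot = 5:

Initial array: [12, 6, 15, 13, 5]

arr[0]=12 > 5: no swap
arr[1]=6 > 5: no swap
arr[2]=15 > 5: no swap
arr[3]=13 > 5: no swap

Place pivot at position 0: [5, 6, 15, 13, 12]
Pivot position: 0

After partitioning with pivot 5, the array becomes [5, 6, 15, 13, 12]. The pivot is placed at index 0. All elements to the left of the pivot are <= 5, and all elements to the right are > 5.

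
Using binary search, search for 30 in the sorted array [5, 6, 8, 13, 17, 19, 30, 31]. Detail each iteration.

Binary search for 30 in [5, 6, 8, 13, 17, 19, 30, 31]:

lo=0, hi=7, mid=3, arr[mid]=13 -> 13 < 30, search right half
lo=4, hi=7, mid=5, arr[mid]=19 -> 19 < 30, search right half
lo=6, hi=7, mid=6, arr[mid]=30 -> Found target at index 6!

Binary search finds 30 at index 6 after 3 comparisons. The search repeatedly halves the search space by comparing with the middle element.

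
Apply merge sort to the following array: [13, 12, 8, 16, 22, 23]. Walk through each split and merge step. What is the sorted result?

Merge sort trace:

Split: [13, 12, 8, 16, 22, 23] -> [13, 12, 8] and [16, 22, 23]
  Split: [13, 12, 8] -> [13] and [12, 8]
    Split: [12, 8] -> [12] and [8]
    Merge: [12] + [8] -> [8, 12]
  Merge: [13] + [8, 12] -> [8, 12, 13]
  Split: [16, 22, 23] -> [16] and [22, 23]
    Split: [22, 23] -> [22] and [23]
    Merge: [22] + [23] -> [22, 23]
  Merge: [16] + [22, 23] -> [16, 22, 23]
Merge: [8, 12, 13] + [16, 22, 23] -> [8, 12, 13, 16, 22, 23]

Final sorted array: [8, 12, 13, 16, 22, 23]

The merge sort proceeds by recursively splitting the array and merging sorted halves.
After all merges, the sorted array is [8, 12, 13, 16, 22, 23].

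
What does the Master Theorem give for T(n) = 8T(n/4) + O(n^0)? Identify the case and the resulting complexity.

Master Theorem for T(n) = 8T(n/4) + O(n^0):

a = 8, b = 4, c = 0
log_b(a) = log_4(8) = 1.5000

Case 1: c = 0 < log_4(8) = 1.5000
T(n) = O(n^(log_4 8))

For T(n) = 8T(n/4) + O(n^0): log_4(8) = 1.5000. This is Case 1 of the Master Theorem (c < log_b(a), work dominated by leaves), giving O(n^(log_4 8)).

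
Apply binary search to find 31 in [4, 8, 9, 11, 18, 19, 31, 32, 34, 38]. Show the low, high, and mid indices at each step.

Binary search for 31 in [4, 8, 9, 11, 18, 19, 31, 32, 34, 38]:

lo=0, hi=9, mid=4, arr[mid]=18 -> 18 < 31, search right half
lo=5, hi=9, mid=7, arr[mid]=32 -> 32 > 31, search left half
lo=5, hi=6, mid=5, arr[mid]=19 -> 19 < 31, search right half
lo=6, hi=6, mid=6, arr[mid]=31 -> Found target at index 6!

Binary search finds 31 at index 6 after 4 comparisons. The search repeatedly halves the search space by comparing with the middle element.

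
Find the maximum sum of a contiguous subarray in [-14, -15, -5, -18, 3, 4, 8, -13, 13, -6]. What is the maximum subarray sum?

Using Kadane's algorithm on [-14, -15, -5, -18, 3, 4, 8, -13, 13, -6]:

Scanning through the array:
Position 1 (value -15): max_ending_here = -15, max_so_far = -14
Position 2 (value -5): max_ending_here = -5, max_so_far = -5
Position 3 (value -18): max_ending_here = -18, max_so_far = -5
Position 4 (value 3): max_ending_here = 3, max_so_far = 3
Position 5 (value 4): max_ending_here = 7, max_so_far = 7
Position 6 (value 8): max_ending_here = 15, max_so_far = 15
Position 7 (value -13): max_ending_here = 2, max_so_far = 15
Position 8 (value 13): max_ending_here = 15, max_so_far = 15
Position 9 (value -6): max_ending_here = 9, max_so_far = 15

Maximum subarray: [3, 4, 8]
Maximum sum: 15

The maximum subarray is [3, 4, 8] with sum 15. This subarray runs from index 4 to index 6.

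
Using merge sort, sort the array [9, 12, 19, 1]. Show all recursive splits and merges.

Merge sort trace:

Split: [9, 12, 19, 1] -> [9, 12] and [19, 1]
  Split: [9, 12] -> [9] and [12]
  Merge: [9] + [12] -> [9, 12]
  Split: [19, 1] -> [19] and [1]
  Merge: [19] + [1] -> [1, 19]
Merge: [9, 12] + [1, 19] -> [1, 9, 12, 19]

Final sorted array: [1, 9, 12, 19]

The merge sort proceeds by recursively splitting the array and merging sorted halves.
After all merges, the sorted array is [1, 9, 12, 19].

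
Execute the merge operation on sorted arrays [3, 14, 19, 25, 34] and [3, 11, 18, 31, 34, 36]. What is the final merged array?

Merging process:

Compare 3 vs 3: take 3 from left. Merged: [3]
Compare 14 vs 3: take 3 from right. Merged: [3, 3]
Compare 14 vs 11: take 11 from right. Merged: [3, 3, 11]
Compare 14 vs 18: take 14 from left. Merged: [3, 3, 11, 14]
Compare 19 vs 18: take 18 from right. Merged: [3, 3, 11, 14, 18]
Compare 19 vs 31: take 19 from left. Merged: [3, 3, 11, 14, 18, 19]
Compare 25 vs 31: take 25 from left. Merged: [3, 3, 11, 14, 18, 19, 25]
Compare 34 vs 31: take 31 from right. Merged: [3, 3, 11, 14, 18, 19, 25, 31]
Compare 34 vs 34: take 34 from left. Merged: [3, 3, 11, 14, 18, 19, 25, 31, 34]
Append remaining from right: [34, 36]. Merged: [3, 3, 11, 14, 18, 19, 25, 31, 34, 34, 36]

Final merged array: [3, 3, 11, 14, 18, 19, 25, 31, 34, 34, 36]
Total comparisons: 9

The merged array is [3, 3, 11, 14, 18, 19, 25, 31, 34, 34, 36], requiring 9 comparisons. The merge step runs in O(n) time where n is the total number of elements.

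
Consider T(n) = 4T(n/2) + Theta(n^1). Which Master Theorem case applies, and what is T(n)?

Master Theorem for T(n) = 4T(n/2) + O(n^1):

a = 4, b = 2, c = 1
log_b(a) = log_2(4) = 2.0000

Case 1: c = 1 < log_2(4) = 2.0000
T(n) = O(n^(log_2 4)) = O(n^2)

For T(n) = 4T(n/2) + O(n^1): log_2(4) = 2.0000. This is Case 1 of the Master Theorem (c < log_b(a), work dominated by leaves), giving O(n^2).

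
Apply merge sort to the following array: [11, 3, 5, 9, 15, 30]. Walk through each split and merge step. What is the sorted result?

Merge sort trace:

Split: [11, 3, 5, 9, 15, 30] -> [11, 3, 5] and [9, 15, 30]
  Split: [11, 3, 5] -> [11] and [3, 5]
    Split: [3, 5] -> [3] and [5]
    Merge: [3] + [5] -> [3, 5]
  Merge: [11] + [3, 5] -> [3, 5, 11]
  Split: [9, 15, 30] -> [9] and [15, 30]
    Split: [15, 30] -> [15] and [30]
    Merge: [15] + [30] -> [15, 30]
  Merge: [9] + [15, 30] -> [9, 15, 30]
Merge: [3, 5, 11] + [9, 15, 30] -> [3, 5, 9, 11, 15, 30]

Final sorted array: [3, 5, 9, 11, 15, 30]

The merge sort proceeds by recursively splitting the array and merging sorted halves.
After all merges, the sorted array is [3, 5, 9, 11, 15, 30].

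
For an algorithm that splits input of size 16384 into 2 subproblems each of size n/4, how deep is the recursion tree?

For divide and conquer with division factor 4:

Problem sizes at each level:
Level 0: 16384
Level 1: 4096
Level 2: 1024
Level 3: 256
Level 4: 64
Level 5: 16
Level 6: 4
Level 7: 1

The root is level 0 and the size-1 base case is level 7 (the tree spans levels 0 through 7, i.e. 8 levels counting the root), so the depth is the number of divisions: log_4(16384) = 7

The recursion tree depth is log_4(16384) = 7. At each level, the problem size is divided by 4, so it takes 7 divisions to reduce to a base case of size 1. The algorithm makes 2 recursive calls at each level.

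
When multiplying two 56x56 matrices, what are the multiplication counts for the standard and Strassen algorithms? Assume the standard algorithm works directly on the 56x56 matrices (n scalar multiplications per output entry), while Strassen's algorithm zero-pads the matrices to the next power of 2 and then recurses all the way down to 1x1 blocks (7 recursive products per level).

Matrix multiplication for 56x56 matrices:

Strassen's algorithm requires power-of-2 dimensions. Pad 56x56 to 64x64 (next power of 2).

Standard algorithm: 56^3 = 175616 multiplications
Strassen's algorithm: 7^(log2(64)) = 7^6 = 117649 multiplications
Savings: 175616 - 117649 = 57967 multiplications

Standard: 175616 multiplications (56^3). Strassen: 117649 multiplications (7^6, after padding to 64x64). Strassen reduces 8 recursive multiplications to 7 at each level.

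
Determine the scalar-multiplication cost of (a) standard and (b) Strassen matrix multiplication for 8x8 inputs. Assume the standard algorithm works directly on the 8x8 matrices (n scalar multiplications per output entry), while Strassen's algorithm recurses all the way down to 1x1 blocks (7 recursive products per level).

Matrix multiplication for 8x8 matrices:

Standard algorithm: 8^3 = 512 multiplications
Strassen's algorithm: 7^(log2(8)) = 7^3 = 343 multiplications
Savings: 512 - 343 = 169 multiplications

Standard: 512 multiplications (8^3). Strassen: 343 multiplications (7^3). Strassen reduces 8 recursive multiplications to 7 at each level.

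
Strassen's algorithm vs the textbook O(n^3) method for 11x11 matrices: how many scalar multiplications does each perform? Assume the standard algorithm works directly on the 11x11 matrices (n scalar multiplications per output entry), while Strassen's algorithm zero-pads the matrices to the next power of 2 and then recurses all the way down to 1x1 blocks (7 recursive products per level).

Matrix multiplication for 11x11 matrices:

Strassen's algorithm requires power-of-2 dimensions. Pad 11x11 to 16x16 (next power of 2).

Standard algorithm: 11^3 = 1331 multiplications
Strassen's algorithm: 7^(log2(16)) = 7^4 = 2401 multiplications
Difference: 1331 - 2401 = -1070 (Strassen uses MORE here due to padding overhead — for small or just-over-power-of-2 n, padding can outweigh the per-level savings)

Standard: 1331 multiplications (11^3). Strassen: 2401 multiplications (7^4, after padding to 16x16). Strassen reduces 8 recursive multiplications to 7 at each level.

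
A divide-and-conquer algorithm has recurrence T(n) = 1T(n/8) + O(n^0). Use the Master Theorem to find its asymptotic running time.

Master Theorem for T(n) = 1T(n/8) + O(n^0):

a = 1, b = 8, c = 0
log_b(a) = log_8(1) = 0.0000

Case 2: c = 0 = log_8(1) = 0.0000
T(n) = O(n^0 log n) = O(log n)

For T(n) = 1T(n/8) + O(n^0): log_8(1) = 0.0000. This is Case 2 of the Master Theorem (c = log_b(a), equal work at all levels), giving O(log n).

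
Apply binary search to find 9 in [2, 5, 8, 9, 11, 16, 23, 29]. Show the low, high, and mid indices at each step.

Binary search for 9 in [2, 5, 8, 9, 11, 16, 23, 29]:

lo=0, hi=7, mid=3, arr[mid]=9 -> Found target at index 3!

Binary search finds 9 at index 3 after 1 comparisons. The search repeatedly halves the search space by comparing with the middle element.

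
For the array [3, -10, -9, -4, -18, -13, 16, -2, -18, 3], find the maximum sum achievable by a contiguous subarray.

Using Kadane's algorithm on [3, -10, -9, -4, -18, -13, 16, -2, -18, 3]:

Scanning through the array:
Position 1 (value -10): max_ending_here = -7, max_so_far = 3
Position 2 (value -9): max_ending_here = -9, max_so_far = 3
Position 3 (value -4): max_ending_here = -4, max_so_far = 3
Position 4 (value -18): max_ending_here = -18, max_so_far = 3
Position 5 (value -13): max_ending_here = -13, max_so_far = 3
Position 6 (value 16): max_ending_here = 16, max_so_far = 16
Position 7 (value -2): max_ending_here = 14, max_so_far = 16
Position 8 (value -18): max_ending_here = -4, max_so_far = 16
Position 9 (value 3): max_ending_here = 3, max_so_far = 16

Maximum subarray: [16]
Maximum sum: 16

The maximum subarray is [16] with sum 16. This subarray runs from index 6 to index 6.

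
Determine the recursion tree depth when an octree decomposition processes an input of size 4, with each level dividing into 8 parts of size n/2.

For divide and conquer with division factor 2:

Problem sizes at each level:
Level 0: 4
Level 1: 2
Level 2: 1

The root is level 0 and the size-1 base case is level 2 (the tree spans levels 0 through 2, i.e. 3 levels counting the root), so the depth is the number of divisions: log_2(4) = 2

The recursion tree depth is log_2(4) = 2. At each level, the problem size is divided by 2, so it takes 2 divisions to reduce to a base case of size 1. The algorithm makes 8 recursive calls at each level.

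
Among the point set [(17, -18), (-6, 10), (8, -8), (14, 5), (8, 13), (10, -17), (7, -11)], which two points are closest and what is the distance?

Computing all pairwise distances among 7 points:

d((17, -18), (-6, 10)) = 36.2353
d((17, -18), (8, -8)) = 13.4536
d((17, -18), (14, 5)) = 23.1948
d((17, -18), (8, 13)) = 32.28
d((17, -18), (10, -17)) = 7.0711
d((17, -18), (7, -11)) = 12.2066
d((-6, 10), (8, -8)) = 22.8035
d((-6, 10), (14, 5)) = 20.6155
d((-6, 10), (8, 13)) = 14.3178
d((-6, 10), (10, -17)) = 31.3847
d((-6, 10), (7, -11)) = 24.6982
d((8, -8), (14, 5)) = 14.3178
d((8, -8), (8, 13)) = 21.0
d((8, -8), (10, -17)) = 9.2195
d((8, -8), (7, -11)) = 3.1623 <-- minimum
d((14, 5), (8, 13)) = 10.0
d((14, 5), (10, -17)) = 22.3607
d((14, 5), (7, -11)) = 17.4642
d((8, 13), (10, -17)) = 30.0666
d((8, 13), (7, -11)) = 24.0208
d((10, -17), (7, -11)) = 6.7082

Closest pair: (8, -8) and (7, -11) with distance 3.1623

The closest pair is (8, -8) and (7, -11) with Euclidean distance 3.1623. For 7 points, brute-force pairwise comparison is shown above. For large n, the divide-and-conquer algorithm (sort by x, recurse on halves, check the dividing strip) achieves O(n log n).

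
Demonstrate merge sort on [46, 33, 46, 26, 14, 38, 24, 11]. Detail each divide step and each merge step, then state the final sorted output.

Merge sort trace:

Split: [46, 33, 46, 26, 14, 38, 24, 11] -> [46, 33, 46, 26] and [14, 38, 24, 11]
  Split: [46, 33, 46, 26] -> [46, 33] and [46, 26]
    Split: [46, 33] -> [46] and [33]
    Merge: [46] + [33] -> [33, 46]
    Split: [46, 26] -> [46] and [26]
    Merge: [46] + [26] -> [26, 46]
  Merge: [33, 46] + [26, 46] -> [26, 33, 46, 46]
  Split: [14, 38, 24, 11] -> [14, 38] and [24, 11]
    Split: [14, 38] -> [14] and [38]
    Merge: [14] + [38] -> [14, 38]
    Split: [24, 11] -> [24] and [11]
    Merge: [24] + [11] -> [11, 24]
  Merge: [14, 38] + [11, 24] -> [11, 14, 24, 38]
Merge: [26, 33, 46, 46] + [11, 14, 24, 38] -> [11, 14, 24, 26, 33, 38, 46, 46]

Final sorted array: [11, 14, 24, 26, 33, 38, 46, 46]

The merge sort proceeds by recursively splitting the array and merging sorted halves.
After all merges, the sorted array is [11, 14, 24, 26, 33, 38, 46, 46].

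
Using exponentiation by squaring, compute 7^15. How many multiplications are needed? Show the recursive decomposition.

Computing 7^15 by squaring (build up from 7^1; each line after the first costs one multiplication):

7^1 = 7
7^2 = (7^1)^2 = 7^2 = 49
7^3 = 7 * 7^2 = 7 * 49 = 343
7^6 = (7^3)^2 = 343^2 = 117649
7^7 = 7 * 7^6 = 7 * 117649 = 823543
7^14 = (7^7)^2 = 823543^2 = 678223072849
7^15 = 7 * 7^14 = 7 * 678223072849 = 4747561509943

Result: 4747561509943
Multiplications needed: 6 (6 lines after 7^1)

7^15 = 4747561509943. Using exponentiation by squaring, this requires 6 multiplications. The key idea: if the exponent is even, square the half-power; if odd, multiply by the base once.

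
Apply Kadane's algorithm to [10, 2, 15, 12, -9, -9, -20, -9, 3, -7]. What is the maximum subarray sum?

Using Kadane's algorithm on [10, 2, 15, 12, -9, -9, -20, -9, 3, -7]:

Scanning through the array:
Position 1 (value 2): max_ending_here = 12, max_so_far = 12
Position 2 (value 15): max_ending_here = 27, max_so_far = 27
Position 3 (value 12): max_ending_here = 39, max_so_far = 39
Position 4 (value -9): max_ending_here = 30, max_so_far = 39
Position 5 (value -9): max_ending_here = 21, max_so_far = 39
Position 6 (value -20): max_ending_here = 1, max_so_far = 39
Position 7 (value -9): max_ending_here = -8, max_so_far = 39
Position 8 (value 3): max_ending_here = 3, max_so_far = 39
Position 9 (value -7): max_ending_here = -4, max_so_far = 39

Maximum subarray: [10, 2, 15, 12]
Maximum sum: 39

The maximum subarray is [10, 2, 15, 12] with sum 39. This subarray runs from index 0 to index 3.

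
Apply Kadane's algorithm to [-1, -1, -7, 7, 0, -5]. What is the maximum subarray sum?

Using Kadane's algorithm on [-1, -1, -7, 7, 0, -5]:

Scanning through the array:
Position 1 (value -1): max_ending_here = -1, max_so_far = -1
Position 2 (value -7): max_ending_here = -7, max_so_far = -1
Position 3 (value 7): max_ending_here = 7, max_so_far = 7
Position 4 (value 0): max_ending_here = 7, max_so_far = 7
Position 5 (value -5): max_ending_here = 2, max_so_far = 7

Maximum subarray: [7]
Maximum sum: 7

The maximum subarray is [7] with sum 7. This subarray runs from index 3 to index 3.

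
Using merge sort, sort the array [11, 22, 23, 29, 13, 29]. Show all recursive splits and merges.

Merge sort trace:

Split: [11, 22, 23, 29, 13, 29] -> [11, 22, 23] and [29, 13, 29]
  Split: [11, 22, 23] -> [11] and [22, 23]
    Split: [22, 23] -> [22] and [23]
    Merge: [22] + [23] -> [22, 23]
  Merge: [11] + [22, 23] -> [11, 22, 23]
  Split: [29, 13, 29] -> [29] and [13, 29]
    Split: [13, 29] -> [13] and [29]
    Merge: [13] + [29] -> [13, 29]
  Merge: [29] + [13, 29] -> [13, 29, 29]
Merge: [11, 22, 23] + [13, 29, 29] -> [11, 13, 22, 23, 29, 29]

Final sorted array: [11, 13, 22, 23, 29, 29]

The merge sort proceeds by recursively splitting the array and merging sorted halves.
After all merges, the sorted array is [11, 13, 22, 23, 29, 29].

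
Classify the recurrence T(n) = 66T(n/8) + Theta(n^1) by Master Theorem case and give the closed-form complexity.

Master Theorem for T(n) = 66T(n/8) + O(n^1):

a = 66, b = 8, c = 1
log_b(a) = log_8(66) = 2.0148

Case 1: c = 1 < log_8(66) = 2.0148
T(n) = O(n^(log_8 66))

For T(n) = 66T(n/8) + O(n^1): log_8(66) = 2.0148. This is Case 1 of the Master Theorem (c < log_b(a), work dominated by leaves), giving O(n^(log_8 66)).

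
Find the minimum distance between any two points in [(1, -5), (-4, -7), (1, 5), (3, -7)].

Computing all pairwise distances among 4 points:

d((1, -5), (-4, -7)) = 5.3852
d((1, -5), (1, 5)) = 10.0
d((1, -5), (3, -7)) = 2.8284 <-- minimum
d((-4, -7), (1, 5)) = 13.0
d((-4, -7), (3, -7)) = 7.0
d((1, 5), (3, -7)) = 12.1655

Closest pair: (1, -5) and (3, -7) with distance 2.8284

The closest pair is (1, -5) and (3, -7) with Euclidean distance 2.8284. For 4 points, brute-force pairwise comparison is shown above. For large n, the divide-and-conquer algorithm (sort by x, recurse on halves, check the dividing strip) achieves O(n log n).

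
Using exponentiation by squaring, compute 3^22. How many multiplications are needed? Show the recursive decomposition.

Computing 3^22 by squaring (build up from 3^1; each line after the first costs one multiplication):

3^1 = 3
3^2 = (3^1)^2 = 3^2 = 9
3^4 = (3^2)^2 = 9^2 = 81
3^5 = 3 * 3^4 = 3 * 81 = 243
3^10 = (3^5)^2 = 243^2 = 59049
3^11 = 3 * 3^10 = 3 * 59049 = 177147
3^22 = (3^11)^2 = 177147^2 = 31381059609

Result: 31381059609
Multiplications needed: 6 (6 lines after 3^1)

3^22 = 31381059609. Using exponentiation by squaring, this requires 6 multiplications. The key idea: if the exponent is even, square the half-power; if odd, multiply by the base once.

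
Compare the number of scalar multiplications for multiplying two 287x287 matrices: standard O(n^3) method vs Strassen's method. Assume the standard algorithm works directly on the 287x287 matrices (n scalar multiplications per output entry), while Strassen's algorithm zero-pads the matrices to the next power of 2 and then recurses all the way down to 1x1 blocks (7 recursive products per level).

Matrix multiplication for 287x287 matrices:

Strassen's algorithm requires power-of-2 dimensions. Pad 287x287 to 512x512 (next power of 2).

Standard algorithm: 287^3 = 23639903 multiplications
Strassen's algorithm: 7^(log2(512)) = 7^9 = 40353607 multiplications
Difference: 23639903 - 40353607 = -16713704 (Strassen uses MORE here due to padding overhead — for small or just-over-power-of-2 n, padding can outweigh the per-level savings)

Standard: 23639903 multiplications (287^3). Strassen: 40353607 multiplications (7^9, after padding to 512x512). Strassen reduces 8 recursive multiplications to 7 at each level.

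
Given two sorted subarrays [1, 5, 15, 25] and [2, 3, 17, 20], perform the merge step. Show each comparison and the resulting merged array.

Merging process:

Compare 1 vs 2: take 1 from left. Merged: [1]
Compare 5 vs 2: take 2 from right. Merged: [1, 2]
Compare 5 vs 3: take 3 from right. Merged: [1, 2, 3]
Compare 5 vs 17: take 5 from left. Merged: [1, 2, 3, 5]
Compare 15 vs 17: take 15 from left. Merged: [1, 2, 3, 5, 15]
Compare 25 vs 17: take 17 from right. Merged: [1, 2, 3, 5, 15, 17]
Compare 25 vs 20: take 20 from right. Merged: [1, 2, 3, 5, 15, 17, 20]
Append remaining from left: [25]. Merged: [1, 2, 3, 5, 15, 17, 20, 25]

Final merged array: [1, 2, 3, 5, 15, 17, 20, 25]
Total comparisons: 7

The merged array is [1, 2, 3, 5, 15, 17, 20, 25], requiring 7 comparisons. The merge step runs in O(n) time where n is the total number of elements.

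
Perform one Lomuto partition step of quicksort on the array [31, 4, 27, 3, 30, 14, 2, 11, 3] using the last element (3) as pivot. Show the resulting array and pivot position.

Lomuto partition with pivot = 3:

Initial array: [31, 4, 27, 3, 30, 14, 2, 11, 3]

arr[0]=31 > 3: no swap
arr[1]=4 > 3: no swap
arr[2]=27 > 3: no swap
arr[3]=3 <= 3: swap with position 0, array becomes [3, 4, 27, 31, 30, 14, 2, 11, 3]
arr[4]=30 > 3: no swap
arr[5]=14 > 3: no swap
arr[6]=2 <= 3: swap with position 1, array becomes [3, 2, 27, 31, 30, 14, 4, 11, 3]
arr[7]=11 > 3: no swap

Place pivot at position 2: [3, 2, 3, 31, 30, 14, 4, 11, 27]
Pivot position: 2

After partitioning with pivot 3, the array becomes [3, 2, 3, 31, 30, 14, 4, 11, 27]. The pivot is placed at index 2. All elements to the left of the pivot are <= 3, and all elements to the right are > 3.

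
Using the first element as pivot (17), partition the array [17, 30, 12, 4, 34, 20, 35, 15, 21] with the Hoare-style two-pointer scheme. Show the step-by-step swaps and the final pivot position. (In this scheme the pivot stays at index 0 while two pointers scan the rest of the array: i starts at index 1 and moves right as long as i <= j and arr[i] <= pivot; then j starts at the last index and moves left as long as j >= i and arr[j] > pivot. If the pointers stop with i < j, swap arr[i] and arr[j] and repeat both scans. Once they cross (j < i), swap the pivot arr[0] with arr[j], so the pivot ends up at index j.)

Hoare-style two-pointer partition with pivot = 17:

Initial array: [17, 30, 12, 4, 34, 20, 35, 15, 21]

Pointers start at i = 1, j = 8.
i stops at index 1 (arr[1]=30 > 17), j stops at index 7 (arr[7]=15 <= 17): swap arr[1] and arr[7], array becomes [17, 15, 12, 4, 34, 20, 35, 30, 21]
i ends at 4, j ends at 3: the pointers have crossed (j < i), so scanning stops.

Swap pivot arr[0] with arr[3] to place pivot at position 3: [4, 15, 12, 17, 34, 20, 35, 30, 21]
Pivot position: 3

After partitioning with pivot 17, the array becomes [4, 15, 12, 17, 34, 20, 35, 30, 21]. The pivot is placed at index 3. All elements to the left of the pivot are <= 17, and all elements to the right are > 17.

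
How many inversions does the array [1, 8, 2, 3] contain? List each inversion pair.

Finding inversions in [1, 8, 2, 3]:

(1, 2): arr[1]=8 > arr[2]=2
(1, 3): arr[1]=8 > arr[3]=3

Total inversions: 2

The array has 2 inversion(s): (1,2), (1,3). Each pair (i,j) satisfies i < j and arr[i] > arr[j].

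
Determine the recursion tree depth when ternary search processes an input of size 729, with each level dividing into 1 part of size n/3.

For divide and conquer with division factor 3:

Problem sizes at each level:
Level 0: 729
Level 1: 243
Level 2: 81
Level 3: 27
Level 4: 9
Level 5: 3
Level 6: 1

The root is level 0 and the size-1 base case is level 6 (the tree spans levels 0 through 6, i.e. 7 levels counting the root), so the depth is the number of divisions: log_3(729) = 6

The recursion tree depth is log_3(729) = 6. At each level, the problem size is divided by 3, so it takes 6 divisions to reduce to a base case of size 1. The algorithm makes 1 recursive call at each level.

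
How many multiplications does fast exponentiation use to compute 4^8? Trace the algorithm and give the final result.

Computing 4^8 by squaring (build up from 4^1; each line after the first costs one multiplication):

4^1 = 4
4^2 = (4^1)^2 = 4^2 = 16
4^4 = (4^2)^2 = 16^2 = 256
4^8 = (4^4)^2 = 256^2 = 65536

Result: 65536
Multiplications needed: 3 (3 lines after 4^1)

4^8 = 65536. Using exponentiation by squaring, this requires 3 multiplications. The key idea: if the exponent is even, square the half-power; if odd, multiply by the base once.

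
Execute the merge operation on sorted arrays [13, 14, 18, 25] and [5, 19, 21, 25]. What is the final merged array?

Merging process:

Compare 13 vs 5: take 5 from right. Merged: [5]
Compare 13 vs 19: take 13 from left. Merged: [5, 13]
Compare 14 vs 19: take 14 from left. Merged: [5, 13, 14]
Compare 18 vs 19: take 18 from left. Merged: [5, 13, 14, 18]
Compare 25 vs 19: take 19 from right. Merged: [5, 13, 14, 18, 19]
Compare 25 vs 21: take 21 from right. Merged: [5, 13, 14, 18, 19, 21]
Compare 25 vs 25: take 25 from left. Merged: [5, 13, 14, 18, 19, 21, 25]
Append remaining from right: [25]. Merged: [5, 13, 14, 18, 19, 21, 25, 25]

Final merged array: [5, 13, 14, 18, 19, 21, 25, 25]
Total comparisons: 7

The merged array is [5, 13, 14, 18, 19, 21, 25, 25], requiring 7 comparisons. The merge step runs in O(n) time where n is the total number of elements.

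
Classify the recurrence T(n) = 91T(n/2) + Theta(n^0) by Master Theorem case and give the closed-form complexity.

Master Theorem for T(n) = 91T(n/2) + O(n^0):

a = 91, b = 2, c = 0
log_b(a) = log_2(91) = 6.5078

Case 1: c = 0 < log_2(91) = 6.5078
T(n) = O(n^(log_2 91))

For T(n) = 91T(n/2) + O(n^0): log_2(91) = 6.5078. This is Case 1 of the Master Theorem (c < log_b(a), work dominated by leaves), giving O(n^(log_2 91)).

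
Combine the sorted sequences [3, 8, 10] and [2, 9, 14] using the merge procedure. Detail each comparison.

Merging process:

Compare 3 vs 2: take 2 from right. Merged: [2]
Compare 3 vs 9: take 3 from left. Merged: [2, 3]
Compare 8 vs 9: take 8 from left. Merged: [2, 3, 8]
Compare 10 vs 9: take 9 from right. Merged: [2, 3, 8, 9]
Compare 10 vs 14: take 10 from left. Merged: [2, 3, 8, 9, 10]
Append remaining from right: [14]. Merged: [2, 3, 8, 9, 10, 14]

Final merged array: [2, 3, 8, 9, 10, 14]
Total comparisons: 5

The merged array is [2, 3, 8, 9, 10, 14], requiring 5 comparisons. The merge step runs in O(n) time where n is the total number of elements.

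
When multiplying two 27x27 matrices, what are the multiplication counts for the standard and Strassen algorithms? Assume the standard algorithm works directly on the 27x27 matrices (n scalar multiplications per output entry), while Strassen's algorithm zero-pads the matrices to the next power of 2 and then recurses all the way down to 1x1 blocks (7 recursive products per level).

Matrix multiplication for 27x27 matrices:

Strassen's algorithm requires power-of-2 dimensions. Pad 27x27 to 32x32 (next power of 2).

Standard algorithm: 27^3 = 19683 multiplications
Strassen's algorithm: 7^(log2(32)) = 7^5 = 16807 multiplications
Savings: 19683 - 16807 = 2876 multiplications

Standard: 19683 multiplications (27^3). Strassen: 16807 multiplications (7^5, after padding to 32x32). Strassen reduces 8 recursive multiplications to 7 at each level.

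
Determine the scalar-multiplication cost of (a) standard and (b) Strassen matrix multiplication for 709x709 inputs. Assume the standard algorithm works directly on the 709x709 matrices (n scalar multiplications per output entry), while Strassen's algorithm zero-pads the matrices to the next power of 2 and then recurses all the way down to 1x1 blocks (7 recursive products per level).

Matrix multiplication for 709x709 matrices:

Strassen's algorithm requires power-of-2 dimensions. Pad 709x709 to 1024x1024 (next power of 2).

Standard algorithm: 709^3 = 356400829 multiplications
Strassen's algorithm: 7^(log2(1024)) = 7^10 = 282475249 multiplications
Savings: 356400829 - 282475249 = 73925580 multiplications

Standard: 356400829 multiplications (709^3). Strassen: 282475249 multiplications (7^10, after padding to 1024x1024). Strassen reduces 8 recursive multiplications to 7 at each level.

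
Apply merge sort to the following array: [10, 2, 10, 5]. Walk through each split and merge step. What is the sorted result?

Merge sort trace:

Split: [10, 2, 10, 5] -> [10, 2] and [10, 5]
  Split: [10, 2] -> [10] and [2]
  Merge: [10] + [2] -> [2, 10]
  Split: [10, 5] -> [10] and [5]
  Merge: [10] + [5] -> [5, 10]
Merge: [2, 10] + [5, 10] -> [2, 5, 10, 10]

Final sorted array: [2, 5, 10, 10]

The merge sort proceeds by recursively splitting the array and merging sorted halves.
After all merges, the sorted array is [2, 5, 10, 10].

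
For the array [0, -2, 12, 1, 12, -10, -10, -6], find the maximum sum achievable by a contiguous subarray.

Using Kadane's algorithm on [0, -2, 12, 1, 12, -10, -10, -6]:

Scanning through the array:
Position 1 (value -2): max_ending_here = -2, max_so_far = 0
Position 2 (value 12): max_ending_here = 12, max_so_far = 12
Position 3 (value 1): max_ending_here = 13, max_so_far = 13
Position 4 (value 12): max_ending_here = 25, max_so_far = 25
Position 5 (value -10): max_ending_here = 15, max_so_far = 25
Position 6 (value -10): max_ending_here = 5, max_so_far = 25
Position 7 (value -6): max_ending_here = -1, max_so_far = 25

Maximum subarray: [12, 1, 12]
Maximum sum: 25

The maximum subarray is [12, 1, 12] with sum 25. This subarray runs from index 2 to index 4.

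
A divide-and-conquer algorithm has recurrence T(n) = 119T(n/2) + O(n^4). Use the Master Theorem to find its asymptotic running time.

Master Theorem for T(n) = 119T(n/2) + O(n^4):

a = 119, b = 2, c = 4
log_b(a) = log_2(119) = 6.8948

Case 1: c = 4 < log_2(119) = 6.8948
T(n) = O(n^(log_2 119))

For T(n) = 119T(n/2) + O(n^4): log_2(119) = 6.8948. This is Case 1 of the Master Theorem (c < log_b(a), work dominated by leaves), giving O(n^(log_2 119)).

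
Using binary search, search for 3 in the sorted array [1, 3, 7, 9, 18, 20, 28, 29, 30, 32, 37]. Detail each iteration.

Binary search for 3 in [1, 3, 7, 9, 18, 20, 28, 29, 30, 32, 37]:

lo=0, hi=10, mid=5, arr[mid]=20 -> 20 > 3, search left half
lo=0, hi=4, mid=2, arr[mid]=7 -> 7 > 3, search left half
lo=0, hi=1, mid=0, arr[mid]=1 -> 1 < 3, search right half
lo=1, hi=1, mid=1, arr[mid]=3 -> Found target at index 1!

Binary search finds 3 at index 1 after 4 comparisons. The search repeatedly halves the search space by comparing with the middle element.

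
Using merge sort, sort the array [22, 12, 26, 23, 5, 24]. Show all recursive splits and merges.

Merge sort trace:

Split: [22, 12, 26, 23, 5, 24] -> [22, 12, 26] and [23, 5, 24]
  Split: [22, 12, 26] -> [22] and [12, 26]
    Split: [12, 26] -> [12] and [26]
    Merge: [12] + [26] -> [12, 26]
  Merge: [22] + [12, 26] -> [12, 22, 26]
  Split: [23, 5, 24] -> [23] and [5, 24]
    Split: [5, 24] -> [5] and [24]
    Merge: [5] + [24] -> [5, 24]
  Merge: [23] + [5, 24] -> [5, 23, 24]
Merge: [12, 22, 26] + [5, 23, 24] -> [5, 12, 22, 23, 24, 26]

Final sorted array: [5, 12, 22, 23, 24, 26]

The merge sort proceeds by recursively splitting the array and merging sorted halves.
After all merges, the sorted array is [5, 12, 22, 23, 24, 26].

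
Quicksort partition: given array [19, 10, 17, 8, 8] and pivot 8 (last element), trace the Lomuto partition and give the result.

Lomuto partition with pivot = 8:

Initial array: [19, 10, 17, 8, 8]

arr[0]=19 > 8: no swap
arr[1]=10 > 8: no swap
arr[2]=17 > 8: no swap
arr[3]=8 <= 8: swap with position 0, array becomes [8, 10, 17, 19, 8]

Place pivot at position 1: [8, 8, 17, 19, 10]
Pivot position: 1

After partitioning with pivot 8, the array becomes [8, 8, 17, 19, 10]. The pivot is placed at index 1. All elements to the left of the pivot are <= 8, and all elements to the right are > 8.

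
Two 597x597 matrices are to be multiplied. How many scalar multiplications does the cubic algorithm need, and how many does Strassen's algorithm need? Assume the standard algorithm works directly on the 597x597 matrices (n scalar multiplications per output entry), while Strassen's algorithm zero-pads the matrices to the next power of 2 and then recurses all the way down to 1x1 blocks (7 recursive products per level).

Matrix multiplication for 597x597 matrices:

Strassen's algorithm requires power-of-2 dimensions. Pad 597x597 to 1024x1024 (next power of 2).

Standard algorithm: 597^3 = 212776173 multiplications
Strassen's algorithm: 7^(log2(1024)) = 7^10 = 282475249 multiplications
Difference: 212776173 - 282475249 = -69699076 (Strassen uses MORE here due to padding overhead — for small or just-over-power-of-2 n, padding can outweigh the per-level savings)

Standard: 212776173 multiplications (597^3). Strassen: 282475249 multiplications (7^10, after padding to 1024x1024). Strassen reduces 8 recursive multiplications to 7 at each level.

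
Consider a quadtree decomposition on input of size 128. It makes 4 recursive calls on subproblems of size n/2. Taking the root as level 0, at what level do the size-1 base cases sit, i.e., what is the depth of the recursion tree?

For divide and conquer with division factor 2:

Problem sizes at each level:
Level 0: 128
Level 1: 64
Level 2: 32
Level 3: 16
Level 4: 8
Level 5: 4
Level 6: 2
Level 7: 1

The root is level 0 and the size-1 base case is level 7 (the tree spans levels 0 through 7, i.e. 8 levels counting the root), so the depth is the number of divisions: log_2(128) = 7

The recursion tree depth is log_2(128) = 7. At each level, the problem size is divided by 2, so it takes 7 divisions to reduce to a base case of size 1. The algorithm makes 4 recursive calls at each level.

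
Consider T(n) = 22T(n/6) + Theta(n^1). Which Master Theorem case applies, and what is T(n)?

Master Theorem for T(n) = 22T(n/6) + O(n^1):

a = 22, b = 6, c = 1
log_b(a) = log_6(22) = 1.7251

Case 1: c = 1 < log_6(22) = 1.7251
T(n) = O(n^(log_6 22))

For T(n) = 22T(n/6) + O(n^1): log_6(22) = 1.7251. This is Case 1 of the Master Theorem (c < log_b(a), work dominated by leaves), giving O(n^(log_6 22)).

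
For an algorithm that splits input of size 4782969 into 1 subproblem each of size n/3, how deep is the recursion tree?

For divide and conquer with division factor 3:

Problem sizes at each level:
Level 0: 4782969
Level 1: 1594323
Level 2: 531441
Level 3: 177147
Level 4: 59049
Level 5: 19683
Level 6: 6561
Level 7: 2187
Level 8: 729
Level 9: 243
Level 10: 81
Level 11: 27
Level 12: 9
Level 13: 3
Level 14: 1

The root is level 0 and the size-1 base case is level 14 (the tree spans levels 0 through 14, i.e. 15 levels counting the root), so the depth is the number of divisions: log_3(4782969) = 14

The recursion tree depth is log_3(4782969) = 14. At each level, the problem size is divided by 3, so it takes 14 divisions to reduce to a base case of size 1. The algorithm makes 1 recursive call at each level.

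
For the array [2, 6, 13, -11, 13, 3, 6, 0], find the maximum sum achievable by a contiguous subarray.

Using Kadane's algorithm on [2, 6, 13, -11, 13, 3, 6, 0]:

Scanning through the array:
Position 1 (value 6): max_ending_here = 8, max_so_far = 8
Position 2 (value 13): max_ending_here = 21, max_so_far = 21
Position 3 (value -11): max_ending_here = 10, max_so_far = 21
Position 4 (value 13): max_ending_here = 23, max_so_far = 23
Position 5 (value 3): max_ending_here = 26, max_so_far = 26
Position 6 (value 6): max_ending_here = 32, max_so_far = 32
Position 7 (value 0): max_ending_here = 32, max_so_far = 32

Maximum subarray: [2, 6, 13, -11, 13, 3, 6]
Maximum sum: 32

The maximum subarray is [2, 6, 13, -11, 13, 3, 6] with sum 32. This subarray runs from index 0 to index 6.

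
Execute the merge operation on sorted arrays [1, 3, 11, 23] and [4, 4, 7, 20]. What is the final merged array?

Merging process:

Compare 1 vs 4: take 1 from left. Merged: [1]
Compare 3 vs 4: take 3 from left. Merged: [1, 3]
Compare 11 vs 4: take 4 from right. Merged: [1, 3, 4]
Compare 11 vs 4: take 4 from right. Merged: [1, 3, 4, 4]
Compare 11 vs 7: take 7 from right. Merged: [1, 3, 4, 4, 7]
Compare 11 vs 20: take 11 from left. Merged: [1, 3, 4, 4, 7, 11]
Compare 23 vs 20: take 20 from right. Merged: [1, 3, 4, 4, 7, 11, 20]
Append remaining from left: [23]. Merged: [1, 3, 4, 4, 7, 11, 20, 23]

Final merged array: [1, 3, 4, 4, 7, 11, 20, 23]
Total comparisons: 7

The merged array is [1, 3, 4, 4, 7, 11, 20, 23], requiring 7 comparisons. The merge step runs in O(n) time where n is the total number of elements.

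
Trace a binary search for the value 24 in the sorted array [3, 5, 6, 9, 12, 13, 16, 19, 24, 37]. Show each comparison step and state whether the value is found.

Binary search for 24 in [3, 5, 6, 9, 12, 13, 16, 19, 24, 37]:

lo=0, hi=9, mid=4, arr[mid]=12 -> 12 < 24, search right half
lo=5, hi=9, mid=7, arr[mid]=19 -> 19 < 24, search right half
lo=8, hi=9, mid=8, arr[mid]=24 -> Found target at index 8!

Binary search finds 24 at index 8 after 3 comparisons. The search repeatedly halves the search space by comparing with the middle element.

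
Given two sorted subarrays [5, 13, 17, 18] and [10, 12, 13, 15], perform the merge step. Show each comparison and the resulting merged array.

Merging process:

Compare 5 vs 10: take 5 from left. Merged: [5]
Compare 13 vs 10: take 10 from right. Merged: [5, 10]
Compare 13 vs 12: take 12 from right. Merged: [5, 10, 12]
Compare 13 vs 13: take 13 from left. Merged: [5, 10, 12, 13]
Compare 17 vs 13: take 13 from right. Merged: [5, 10, 12, 13, 13]
Compare 17 vs 15: take 15 from right. Merged: [5, 10, 12, 13, 13, 15]
Append remaining from left: [17, 18]. Merged: [5, 10, 12, 13, 13, 15, 17, 18]

Final merged array: [5, 10, 12, 13, 13, 15, 17, 18]
Total comparisons: 6

The merged array is [5, 10, 12, 13, 13, 15, 17, 18], requiring 6 comparisons. The merge step runs in O(n) time where n is the total number of elements.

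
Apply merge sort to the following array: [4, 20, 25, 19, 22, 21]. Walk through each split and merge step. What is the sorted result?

Merge sort trace:

Split: [4, 20, 25, 19, 22, 21] -> [4, 20, 25] and [19, 22, 21]
  Split: [4, 20, 25] -> [4] and [20, 25]
    Split: [20, 25] -> [20] and [25]
    Merge: [20] + [25] -> [20, 25]
  Merge: [4] + [20, 25] -> [4, 20, 25]
  Split: [19, 22, 21] -> [19] and [22, 21]
    Split: [22, 21] -> [22] and [21]
    Merge: [22] + [21] -> [21, 22]
  Merge: [19] + [21, 22] -> [19, 21, 22]
Merge: [4, 20, 25] + [19, 21, 22] -> [4, 19, 20, 21, 22, 25]

Final sorted array: [4, 19, 20, 21, 22, 25]

The merge sort proceeds by recursively splitting the array and merging sorted halves.
After all merges, the sorted array is [4, 19, 20, 21, 22, 25].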